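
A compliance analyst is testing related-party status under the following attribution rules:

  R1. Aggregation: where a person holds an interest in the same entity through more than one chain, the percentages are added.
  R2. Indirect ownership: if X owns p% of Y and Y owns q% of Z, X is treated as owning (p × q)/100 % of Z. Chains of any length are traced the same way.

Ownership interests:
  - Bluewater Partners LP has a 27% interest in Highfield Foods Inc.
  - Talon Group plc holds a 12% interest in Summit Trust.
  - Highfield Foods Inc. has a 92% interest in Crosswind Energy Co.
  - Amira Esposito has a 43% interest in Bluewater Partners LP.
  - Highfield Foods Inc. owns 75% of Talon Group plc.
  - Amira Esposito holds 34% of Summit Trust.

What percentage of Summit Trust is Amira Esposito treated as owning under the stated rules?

Chain via Bluewater Partners LP → Highfield Foods Inc. → Talon Group plc (R2): 43% × 27% × 75% × 12% = 1.0449% of Summit Trust.
Direct interest in Summit Trust: 34%.
Aggregating (R1): 1.0449% + 34% = 35.0449%.

35.0449%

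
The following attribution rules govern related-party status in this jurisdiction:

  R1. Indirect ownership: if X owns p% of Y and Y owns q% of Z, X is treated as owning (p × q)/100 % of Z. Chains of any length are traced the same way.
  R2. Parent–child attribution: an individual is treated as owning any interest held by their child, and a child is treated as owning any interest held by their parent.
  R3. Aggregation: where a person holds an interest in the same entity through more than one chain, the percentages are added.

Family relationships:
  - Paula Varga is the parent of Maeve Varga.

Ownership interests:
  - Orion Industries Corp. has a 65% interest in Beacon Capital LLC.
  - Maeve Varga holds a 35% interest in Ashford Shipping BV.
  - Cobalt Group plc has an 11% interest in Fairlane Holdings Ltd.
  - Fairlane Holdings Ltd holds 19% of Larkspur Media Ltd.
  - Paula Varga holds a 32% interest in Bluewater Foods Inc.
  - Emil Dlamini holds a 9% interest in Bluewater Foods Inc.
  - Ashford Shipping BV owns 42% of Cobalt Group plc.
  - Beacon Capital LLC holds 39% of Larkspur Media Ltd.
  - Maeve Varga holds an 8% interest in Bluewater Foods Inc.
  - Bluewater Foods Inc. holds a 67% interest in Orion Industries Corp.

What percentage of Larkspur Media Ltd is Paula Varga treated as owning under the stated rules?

7.10103%

By parent–child attribution (R2), Paula Varga is treated as also owning Maeve Varga's interest in Bluewater Foods Inc, giving 32% + 8% = 40%.
By parent–child attribution (R2), Paula Varga is treated as owning Maeve Varga's 35% interest in Ashford Shipping BV.
Chain via Bluewater Foods Inc. → Orion Industries Corp. → Beacon Capital LLC (R1): 40% × 67% × 65% × 39% = 6.7938% of Larkspur Media Ltd.
Chain via Ashford Shipping BV → Cobalt Group plc → Fairlane Holdings Ltd (R1): 35% × 42% × 11% × 19% = 0.30723% of Larkspur Media Ltd.
Aggregating (R3): 6.7938% + 0.30723% = 7.10103%.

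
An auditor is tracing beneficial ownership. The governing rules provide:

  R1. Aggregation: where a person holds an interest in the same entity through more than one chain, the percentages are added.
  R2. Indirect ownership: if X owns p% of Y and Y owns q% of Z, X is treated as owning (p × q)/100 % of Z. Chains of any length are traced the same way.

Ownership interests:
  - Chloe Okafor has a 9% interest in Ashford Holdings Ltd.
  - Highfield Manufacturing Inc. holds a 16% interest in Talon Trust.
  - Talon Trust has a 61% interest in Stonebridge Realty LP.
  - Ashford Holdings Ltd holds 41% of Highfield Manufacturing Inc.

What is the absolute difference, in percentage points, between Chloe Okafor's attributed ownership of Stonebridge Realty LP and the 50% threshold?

Chain via Ashford Holdings Ltd → Highfield Manufacturing Inc. → Talon Trust (R2): 9% × 41% × 16% × 61% = 0.360144% of Stonebridge Realty LP.
0.360144% falls short of the 50% threshold by 49.639856 percentage points.

49.639856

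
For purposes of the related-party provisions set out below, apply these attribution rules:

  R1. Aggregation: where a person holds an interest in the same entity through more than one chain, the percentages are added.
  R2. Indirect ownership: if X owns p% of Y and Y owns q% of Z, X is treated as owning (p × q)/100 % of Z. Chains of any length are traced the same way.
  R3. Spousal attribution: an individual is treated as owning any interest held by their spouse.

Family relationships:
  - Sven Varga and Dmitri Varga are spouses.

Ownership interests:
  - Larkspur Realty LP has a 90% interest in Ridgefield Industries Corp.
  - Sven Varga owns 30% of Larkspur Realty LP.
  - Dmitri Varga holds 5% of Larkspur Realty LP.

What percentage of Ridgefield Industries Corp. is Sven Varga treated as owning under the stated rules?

31.5%

By spousal attribution (R3), Sven Varga is treated as also owning Dmitri Varga's interest in Larkspur Realty LP, giving 30% + 5% = 35%.
Chain via Larkspur Realty LP (R2): 35% × 90% = 31.5% of Ridgefield Industries Corp.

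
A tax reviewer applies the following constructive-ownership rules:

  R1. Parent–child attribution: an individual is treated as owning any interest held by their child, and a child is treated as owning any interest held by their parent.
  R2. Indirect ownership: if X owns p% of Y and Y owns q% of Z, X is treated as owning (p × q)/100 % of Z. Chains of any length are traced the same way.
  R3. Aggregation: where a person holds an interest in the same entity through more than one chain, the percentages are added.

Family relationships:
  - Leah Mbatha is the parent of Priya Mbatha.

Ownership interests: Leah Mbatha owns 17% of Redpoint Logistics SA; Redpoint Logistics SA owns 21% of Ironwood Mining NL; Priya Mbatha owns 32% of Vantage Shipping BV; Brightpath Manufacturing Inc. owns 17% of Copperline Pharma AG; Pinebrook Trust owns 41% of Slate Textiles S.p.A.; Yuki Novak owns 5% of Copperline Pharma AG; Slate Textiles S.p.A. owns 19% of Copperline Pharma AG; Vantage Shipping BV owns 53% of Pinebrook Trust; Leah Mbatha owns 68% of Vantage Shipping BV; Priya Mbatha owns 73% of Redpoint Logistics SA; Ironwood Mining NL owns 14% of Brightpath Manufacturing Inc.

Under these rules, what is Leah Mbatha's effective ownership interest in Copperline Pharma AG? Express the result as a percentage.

4.57852%

By parent–child attribution (R1), Leah Mbatha is treated as also owning Priya Mbatha's interest in Vantage Shipping BV, giving 68% + 32% = 100%.
By parent–child attribution (R1), Leah Mbatha is treated as also owning Priya Mbatha's interest in Redpoint Logistics SA, giving 17% + 73% = 90%.
Chain via Vantage Shipping BV → Pinebrook Trust → Slate Textiles S.p.A. (R2): 100% × 53% × 41% × 19% = 4.1287% of Copperline Pharma AG.
Chain via Redpoint Logistics SA → Ironwood Mining NL → Brightpath Manufacturing Inc. (R2): 90% × 21% × 14% × 17% = 0.44982% of Copperline Pharma AG.
Aggregating (R3): 4.1287% + 0.44982% = 4.57852%.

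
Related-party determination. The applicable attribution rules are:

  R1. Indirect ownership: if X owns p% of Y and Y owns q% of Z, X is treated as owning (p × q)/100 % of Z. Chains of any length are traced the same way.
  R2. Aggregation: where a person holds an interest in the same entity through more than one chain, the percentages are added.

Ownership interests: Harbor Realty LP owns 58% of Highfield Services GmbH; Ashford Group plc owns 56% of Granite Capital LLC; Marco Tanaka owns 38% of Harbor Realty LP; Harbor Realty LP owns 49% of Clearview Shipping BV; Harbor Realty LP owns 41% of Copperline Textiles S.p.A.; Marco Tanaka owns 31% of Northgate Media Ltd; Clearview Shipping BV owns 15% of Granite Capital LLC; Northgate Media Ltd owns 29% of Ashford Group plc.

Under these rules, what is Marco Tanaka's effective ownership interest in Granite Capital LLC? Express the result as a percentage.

7.8274%

Chain via Harbor Realty LP → Clearview Shipping BV (R1): 38% × 49% × 15% = 2.793% of Granite Capital LLC.
Chain via Northgate Media Ltd → Ashford Group plc (R1): 31% × 29% × 56% = 5.0344% of Granite Capital LLC.
Aggregating (R2): 2.793% + 5.0344% = 7.8274%.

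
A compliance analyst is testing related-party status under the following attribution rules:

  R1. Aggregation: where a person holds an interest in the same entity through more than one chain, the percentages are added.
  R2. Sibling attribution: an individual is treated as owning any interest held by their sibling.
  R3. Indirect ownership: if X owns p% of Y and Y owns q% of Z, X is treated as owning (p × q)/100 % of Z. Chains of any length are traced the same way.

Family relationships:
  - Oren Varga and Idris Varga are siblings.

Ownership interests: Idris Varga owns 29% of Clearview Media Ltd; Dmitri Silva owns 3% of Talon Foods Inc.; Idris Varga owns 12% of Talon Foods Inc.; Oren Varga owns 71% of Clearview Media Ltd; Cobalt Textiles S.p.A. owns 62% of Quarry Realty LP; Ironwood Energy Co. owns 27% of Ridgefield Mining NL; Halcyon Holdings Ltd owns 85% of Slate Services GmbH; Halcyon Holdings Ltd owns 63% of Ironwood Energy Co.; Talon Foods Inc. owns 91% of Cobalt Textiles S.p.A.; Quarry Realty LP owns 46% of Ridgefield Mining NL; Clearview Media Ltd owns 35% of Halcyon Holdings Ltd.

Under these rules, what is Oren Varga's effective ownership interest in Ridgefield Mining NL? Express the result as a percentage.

By sibling attribution (R2), Oren Varga is treated as also owning Idris Varga's interest in Clearview Media Ltd, giving 71% + 29% = 100%.
By sibling attribution (R2), Oren Varga is treated as owning Idris Varga's 12% interest in Talon Foods Inc.
Chain via Clearview Media Ltd → Halcyon Holdings Ltd → Ironwood Energy Co. (R3): 100% × 35% × 63% × 27% = 5.9535% of Ridgefield Mining NL.
Chain via Talon Foods Inc. → Cobalt Textiles S.p.A. → Quarry Realty LP (R3): 12% × 91% × 62% × 46% = 3.114384% of Ridgefield Mining NL.
Aggregating (R1): 5.9535% + 3.114384% = 9.067884%.

9.067884%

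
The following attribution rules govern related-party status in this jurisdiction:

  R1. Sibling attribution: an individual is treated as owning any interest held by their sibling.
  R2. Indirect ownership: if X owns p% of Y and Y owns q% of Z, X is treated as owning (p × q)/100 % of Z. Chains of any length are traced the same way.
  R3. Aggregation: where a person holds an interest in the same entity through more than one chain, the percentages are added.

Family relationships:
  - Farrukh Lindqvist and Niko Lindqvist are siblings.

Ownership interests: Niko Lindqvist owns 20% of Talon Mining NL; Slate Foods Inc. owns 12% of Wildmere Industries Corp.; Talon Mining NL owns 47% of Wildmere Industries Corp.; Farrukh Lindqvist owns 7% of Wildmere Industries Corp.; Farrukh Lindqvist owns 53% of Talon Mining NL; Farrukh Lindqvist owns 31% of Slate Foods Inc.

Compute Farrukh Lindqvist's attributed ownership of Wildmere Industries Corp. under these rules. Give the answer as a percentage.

By sibling attribution (R1), Farrukh Lindqvist is treated as also owning Niko Lindqvist's interest in Talon Mining NL, giving 53% + 20% = 73%.
Chain via Slate Foods Inc. (R2): 31% × 12% = 3.72% of Wildmere Industries Corp.
Chain via Talon Mining NL (R2): 73% × 47% = 34.31% of Wildmere Industries Corp.
Direct interest in Wildmere Industries Corp: 7%.
Aggregating (R3): 3.72% + 34.31% + 7% = 45.03%.

45.03%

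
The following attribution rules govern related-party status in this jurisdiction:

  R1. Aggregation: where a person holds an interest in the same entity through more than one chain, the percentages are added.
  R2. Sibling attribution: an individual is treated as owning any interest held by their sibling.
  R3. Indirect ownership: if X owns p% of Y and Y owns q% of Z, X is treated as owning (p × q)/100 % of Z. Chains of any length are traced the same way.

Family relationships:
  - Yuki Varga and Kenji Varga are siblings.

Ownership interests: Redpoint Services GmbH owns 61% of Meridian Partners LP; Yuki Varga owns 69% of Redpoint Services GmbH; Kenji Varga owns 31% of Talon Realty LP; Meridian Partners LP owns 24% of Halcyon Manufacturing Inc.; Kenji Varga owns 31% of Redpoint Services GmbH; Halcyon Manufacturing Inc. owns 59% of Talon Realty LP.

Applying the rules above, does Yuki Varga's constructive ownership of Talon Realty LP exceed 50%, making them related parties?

By sibling attribution (R2), Yuki Varga is treated as also owning Kenji Varga's interest in Redpoint Services GmbH, giving 69% + 31% = 100%.
By sibling attribution (R2), Yuki Varga is treated as owning Kenji Varga's 31% interest in Talon Realty LP.
Chain via Redpoint Services GmbH → Meridian Partners LP → Halcyon Manufacturing Inc. (R3): 100% × 61% × 24% × 59% = 8.6376% of Talon Realty LP.
Direct interest in Talon Realty LP: 31%.
Aggregating (R1): 8.6376% + 31% = 39.6376%.
39.6376% does not exceed the 50% threshold, so Yuki is not a related party to Talon Realty LP.

No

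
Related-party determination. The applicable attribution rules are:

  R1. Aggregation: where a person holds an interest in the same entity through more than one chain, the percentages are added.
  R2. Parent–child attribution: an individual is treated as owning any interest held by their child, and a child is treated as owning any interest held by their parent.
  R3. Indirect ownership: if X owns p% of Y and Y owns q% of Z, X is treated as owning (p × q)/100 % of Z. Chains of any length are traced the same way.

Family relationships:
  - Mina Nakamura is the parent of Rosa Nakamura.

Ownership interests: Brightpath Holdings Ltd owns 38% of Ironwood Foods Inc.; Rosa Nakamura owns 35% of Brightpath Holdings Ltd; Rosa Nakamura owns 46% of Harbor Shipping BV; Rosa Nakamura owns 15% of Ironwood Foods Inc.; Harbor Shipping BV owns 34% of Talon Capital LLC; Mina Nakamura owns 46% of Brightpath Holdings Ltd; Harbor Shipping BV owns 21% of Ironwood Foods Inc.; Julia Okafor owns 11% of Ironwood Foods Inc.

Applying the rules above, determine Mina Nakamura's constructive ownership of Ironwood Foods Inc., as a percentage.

55.44%

By parent–child attribution (R2), Mina Nakamura is treated as also owning Rosa Nakamura's interest in Brightpath Holdings Ltd, giving 46% + 35% = 81%.
By parent–child attribution (R2), Mina Nakamura is treated as owning Rosa Nakamura's 46% interest in Harbor Shipping BV.
By parent–child attribution (R2), Mina Nakamura is treated as owning Rosa Nakamura's 15% interest in Ironwood Foods Inc.
Chain via Brightpath Holdings Ltd (R3): 81% × 38% = 30.78% of Ironwood Foods Inc.
Chain via Harbor Shipping BV (R3): 46% × 21% = 9.66% of Ironwood Foods Inc.
Direct interest in Ironwood Foods Inc: 15%.
Aggregating (R1): 30.78% + 9.66% + 15% = 55.44%.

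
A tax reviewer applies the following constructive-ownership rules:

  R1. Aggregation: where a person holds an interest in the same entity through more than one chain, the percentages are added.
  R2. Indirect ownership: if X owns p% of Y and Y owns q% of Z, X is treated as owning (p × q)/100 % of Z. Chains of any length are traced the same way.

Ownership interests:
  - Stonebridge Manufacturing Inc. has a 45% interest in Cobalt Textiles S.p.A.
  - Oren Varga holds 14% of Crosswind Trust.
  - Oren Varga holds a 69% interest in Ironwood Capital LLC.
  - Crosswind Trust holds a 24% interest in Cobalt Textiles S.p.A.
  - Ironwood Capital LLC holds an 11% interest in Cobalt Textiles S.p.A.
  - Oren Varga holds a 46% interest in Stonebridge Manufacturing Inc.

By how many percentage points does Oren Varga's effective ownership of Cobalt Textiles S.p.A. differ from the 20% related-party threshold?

11.65

Chain via Crosswind Trust (R2): 14% × 24% = 3.36% of Cobalt Textiles S.p.A.
Chain via Ironwood Capital LLC (R2): 69% × 11% = 7.59% of Cobalt Textiles S.p.A.
Chain via Stonebridge Manufacturing Inc. (R2): 46% × 45% = 20.7% of Cobalt Textiles S.p.A.
Aggregating (R1): 3.36% + 7.59% + 20.7% = 31.65%.
31.65% exceeds the 20% threshold by 11.65 percentage points.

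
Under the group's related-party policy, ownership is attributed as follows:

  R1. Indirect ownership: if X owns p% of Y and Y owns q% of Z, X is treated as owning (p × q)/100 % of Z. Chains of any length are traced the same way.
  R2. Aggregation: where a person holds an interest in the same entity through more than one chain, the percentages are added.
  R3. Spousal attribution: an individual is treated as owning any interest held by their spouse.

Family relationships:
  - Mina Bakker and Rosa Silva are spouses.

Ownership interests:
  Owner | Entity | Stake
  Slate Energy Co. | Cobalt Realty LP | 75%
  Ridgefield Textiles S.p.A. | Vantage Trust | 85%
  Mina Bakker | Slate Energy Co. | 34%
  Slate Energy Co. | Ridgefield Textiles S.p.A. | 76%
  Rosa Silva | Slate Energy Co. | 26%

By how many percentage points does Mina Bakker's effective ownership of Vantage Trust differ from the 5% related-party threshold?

By spousal attribution (R3), Mina Bakker is treated as also owning Rosa Silva's interest in Slate Energy Co, giving 34% + 26% = 60%.
Chain via Slate Energy Co. → Ridgefield Textiles S.p.A. (R1): 60% × 76% × 85% = 38.76% of Vantage Trust.
38.76% exceeds the 5% threshold by 33.76 percentage points.

33.76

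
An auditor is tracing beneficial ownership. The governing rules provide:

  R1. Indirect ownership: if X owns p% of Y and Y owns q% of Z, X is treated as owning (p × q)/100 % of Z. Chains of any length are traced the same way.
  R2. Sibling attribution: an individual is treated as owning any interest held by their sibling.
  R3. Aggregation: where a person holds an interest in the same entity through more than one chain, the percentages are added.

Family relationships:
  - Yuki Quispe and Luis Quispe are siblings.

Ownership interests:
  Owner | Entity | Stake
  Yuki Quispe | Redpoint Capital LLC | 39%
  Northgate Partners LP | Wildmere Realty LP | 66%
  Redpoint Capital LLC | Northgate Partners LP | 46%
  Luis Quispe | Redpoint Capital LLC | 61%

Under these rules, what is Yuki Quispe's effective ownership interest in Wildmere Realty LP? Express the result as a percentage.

By sibling attribution (R2), Yuki Quispe is treated as also owning Luis Quispe's interest in Redpoint Capital LLC, giving 39% + 61% = 100%.
Chain via Redpoint Capital LLC → Northgate Partners LP (R1): 100% × 46% × 66% = 30.36% of Wildmere Realty LP.

30.36%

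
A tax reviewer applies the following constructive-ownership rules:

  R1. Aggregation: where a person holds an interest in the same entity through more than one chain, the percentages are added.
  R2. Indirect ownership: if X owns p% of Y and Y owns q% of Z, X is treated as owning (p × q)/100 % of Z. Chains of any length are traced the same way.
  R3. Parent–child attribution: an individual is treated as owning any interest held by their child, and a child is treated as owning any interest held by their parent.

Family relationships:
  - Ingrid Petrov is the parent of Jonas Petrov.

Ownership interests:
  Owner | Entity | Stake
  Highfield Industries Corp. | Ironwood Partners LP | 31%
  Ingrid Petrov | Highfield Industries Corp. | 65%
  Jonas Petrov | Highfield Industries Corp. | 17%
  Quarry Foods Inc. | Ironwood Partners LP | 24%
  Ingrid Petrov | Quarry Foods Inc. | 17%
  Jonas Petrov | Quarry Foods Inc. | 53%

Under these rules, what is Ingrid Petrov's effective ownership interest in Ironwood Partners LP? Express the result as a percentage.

42.22%

By parent–child attribution (R3), Ingrid Petrov is treated as also owning Jonas Petrov's interest in Quarry Foods Inc, giving 17% + 53% = 70%.
By parent–child attribution (R3), Ingrid Petrov is treated as also owning Jonas Petrov's interest in Highfield Industries Corp, giving 65% + 17% = 82%.
Chain via Quarry Foods Inc. (R2): 70% × 24% = 16.8% of Ironwood Partners LP.
Chain via Highfield Industries Corp. (R2): 82% × 31% = 25.42% of Ironwood Partners LP.
Aggregating (R1): 16.8% + 25.42% = 42.22%.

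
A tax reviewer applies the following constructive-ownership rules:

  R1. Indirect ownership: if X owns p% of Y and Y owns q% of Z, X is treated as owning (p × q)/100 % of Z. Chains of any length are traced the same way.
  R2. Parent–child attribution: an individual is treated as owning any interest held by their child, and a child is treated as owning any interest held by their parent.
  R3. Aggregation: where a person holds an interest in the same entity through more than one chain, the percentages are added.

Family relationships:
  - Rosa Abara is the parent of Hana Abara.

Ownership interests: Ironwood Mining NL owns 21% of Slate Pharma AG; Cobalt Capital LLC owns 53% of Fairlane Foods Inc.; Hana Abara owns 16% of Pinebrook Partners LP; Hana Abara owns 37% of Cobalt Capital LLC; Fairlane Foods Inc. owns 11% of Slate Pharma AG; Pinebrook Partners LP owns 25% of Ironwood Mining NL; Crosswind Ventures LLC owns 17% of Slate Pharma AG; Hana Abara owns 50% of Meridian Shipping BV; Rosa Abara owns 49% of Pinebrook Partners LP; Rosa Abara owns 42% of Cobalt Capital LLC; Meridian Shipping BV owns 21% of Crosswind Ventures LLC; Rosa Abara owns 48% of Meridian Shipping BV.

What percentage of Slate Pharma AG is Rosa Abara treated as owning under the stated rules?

11.5168%

By parent–child attribution (R2), Rosa Abara is treated as also owning Hana Abara's interest in Meridian Shipping BV, giving 48% + 50% = 98%.
By parent–child attribution (R2), Rosa Abara is treated as also owning Hana Abara's interest in Pinebrook Partners LP, giving 49% + 16% = 65%.
By parent–child attribution (R2), Rosa Abara is treated as also owning Hana Abara's interest in Cobalt Capital LLC, giving 42% + 37% = 79%.
Chain via Meridian Shipping BV → Crosswind Ventures LLC (R1): 98% × 21% × 17% = 3.4986% of Slate Pharma AG.
Chain via Pinebrook Partners LP → Ironwood Mining NL (R1): 65% × 25% × 21% = 3.4125% of Slate Pharma AG.
Chain via Cobalt Capital LLC → Fairlane Foods Inc. (R1): 79% × 53% × 11% = 4.6057% of Slate Pharma AG.
Aggregating (R3): 3.4986% + 3.4125% + 4.6057% = 11.5168%.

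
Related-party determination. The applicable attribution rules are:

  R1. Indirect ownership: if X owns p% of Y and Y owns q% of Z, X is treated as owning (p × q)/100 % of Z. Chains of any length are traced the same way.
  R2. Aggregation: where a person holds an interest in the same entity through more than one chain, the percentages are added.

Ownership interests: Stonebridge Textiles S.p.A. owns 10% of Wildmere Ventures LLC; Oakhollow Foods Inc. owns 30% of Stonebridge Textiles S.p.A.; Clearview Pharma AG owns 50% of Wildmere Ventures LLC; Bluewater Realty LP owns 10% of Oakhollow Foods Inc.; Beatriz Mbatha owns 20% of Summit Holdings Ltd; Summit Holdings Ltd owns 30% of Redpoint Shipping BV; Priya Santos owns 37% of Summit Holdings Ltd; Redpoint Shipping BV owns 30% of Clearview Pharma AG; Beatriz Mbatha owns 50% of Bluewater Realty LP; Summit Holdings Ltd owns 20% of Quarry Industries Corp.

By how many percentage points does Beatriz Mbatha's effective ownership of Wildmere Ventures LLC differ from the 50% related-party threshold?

Chain via Bluewater Realty LP → Oakhollow Foods Inc. → Stonebridge Textiles S.p.A. (R1): 50% × 10% × 30% × 10% = 0.15% of Wildmere Ventures LLC.
Chain via Summit Holdings Ltd → Redpoint Shipping BV → Clearview Pharma AG (R1): 20% × 30% × 30% × 50% = 0.9% of Wildmere Ventures LLC.
Aggregating (R2): 0.15% + 0.9% = 1.05%.
1.05% falls short of the 50% threshold by 48.95 percentage points.

48.95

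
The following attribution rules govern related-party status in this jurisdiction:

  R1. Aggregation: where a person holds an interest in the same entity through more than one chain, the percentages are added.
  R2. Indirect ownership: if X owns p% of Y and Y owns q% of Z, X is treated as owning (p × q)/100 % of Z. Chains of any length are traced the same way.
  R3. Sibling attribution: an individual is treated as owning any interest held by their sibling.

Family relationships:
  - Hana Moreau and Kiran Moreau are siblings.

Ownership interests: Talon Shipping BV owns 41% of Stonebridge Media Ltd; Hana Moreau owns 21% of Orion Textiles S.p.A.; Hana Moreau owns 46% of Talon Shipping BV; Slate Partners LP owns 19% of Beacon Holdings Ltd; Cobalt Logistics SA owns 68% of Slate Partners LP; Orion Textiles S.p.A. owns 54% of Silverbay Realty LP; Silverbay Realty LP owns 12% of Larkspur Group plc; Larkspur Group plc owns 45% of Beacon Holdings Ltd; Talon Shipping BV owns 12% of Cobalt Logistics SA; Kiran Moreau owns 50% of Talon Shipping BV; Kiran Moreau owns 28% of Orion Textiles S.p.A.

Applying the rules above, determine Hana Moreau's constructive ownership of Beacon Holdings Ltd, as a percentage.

By sibling attribution (R3), Hana Moreau is treated as also owning Kiran Moreau's interest in Talon Shipping BV, giving 46% + 50% = 96%.
By sibling attribution (R3), Hana Moreau is treated as also owning Kiran Moreau's interest in Orion Textiles S.p.A, giving 21% + 28% = 49%.
Chain via Talon Shipping BV → Cobalt Logistics SA → Slate Partners LP (R2): 96% × 12% × 68% × 19% = 1.488384% of Beacon Holdings Ltd.
Chain via Orion Textiles S.p.A. → Silverbay Realty LP → Larkspur Group plc (R2): 49% × 54% × 12% × 45% = 1.42884% of Beacon Holdings Ltd.
Aggregating (R1): 1.488384% + 1.42884% = 2.917224%.

2.917224%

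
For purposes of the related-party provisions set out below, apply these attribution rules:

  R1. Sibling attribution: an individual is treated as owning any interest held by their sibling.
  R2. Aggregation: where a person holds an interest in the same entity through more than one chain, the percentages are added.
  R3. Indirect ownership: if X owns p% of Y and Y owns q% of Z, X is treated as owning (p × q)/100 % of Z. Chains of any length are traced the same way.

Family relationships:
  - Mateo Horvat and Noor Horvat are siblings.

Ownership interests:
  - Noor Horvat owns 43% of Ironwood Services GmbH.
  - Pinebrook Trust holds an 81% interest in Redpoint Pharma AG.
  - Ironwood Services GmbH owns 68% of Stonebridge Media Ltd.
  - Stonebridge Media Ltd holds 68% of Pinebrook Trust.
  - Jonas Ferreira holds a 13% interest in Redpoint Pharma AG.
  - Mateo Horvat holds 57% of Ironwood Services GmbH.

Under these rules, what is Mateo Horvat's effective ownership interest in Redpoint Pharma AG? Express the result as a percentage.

37.4544%

By sibling attribution (R1), Mateo Horvat is treated as also owning Noor Horvat's interest in Ironwood Services GmbH, giving 57% + 43% = 100%.
Chain via Ironwood Services GmbH → Stonebridge Media Ltd → Pinebrook Trust (R3): 100% × 68% × 68% × 81% = 37.4544% of Redpoint Pharma AG.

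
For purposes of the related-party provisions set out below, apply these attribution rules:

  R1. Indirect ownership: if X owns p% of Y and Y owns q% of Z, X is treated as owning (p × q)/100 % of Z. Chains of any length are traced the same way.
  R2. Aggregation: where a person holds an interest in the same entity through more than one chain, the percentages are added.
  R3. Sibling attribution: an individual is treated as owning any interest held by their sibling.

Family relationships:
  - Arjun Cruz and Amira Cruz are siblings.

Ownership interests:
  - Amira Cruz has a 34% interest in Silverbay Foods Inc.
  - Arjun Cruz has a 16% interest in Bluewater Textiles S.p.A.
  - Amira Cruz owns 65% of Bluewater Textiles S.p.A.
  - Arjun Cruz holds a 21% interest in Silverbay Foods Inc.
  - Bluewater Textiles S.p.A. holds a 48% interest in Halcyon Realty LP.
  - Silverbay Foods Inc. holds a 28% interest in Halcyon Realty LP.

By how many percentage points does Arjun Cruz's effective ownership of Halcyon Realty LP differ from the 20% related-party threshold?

34.28

By sibling attribution (R3), Arjun Cruz is treated as also owning Amira Cruz's interest in Silverbay Foods Inc, giving 21% + 34% = 55%.
By sibling attribution (R3), Arjun Cruz is treated as also owning Amira Cruz's interest in Bluewater Textiles S.p.A, giving 16% + 65% = 81%.
Chain via Silverbay Foods Inc. (R1): 55% × 28% = 15.4% of Halcyon Realty LP.
Chain via Bluewater Textiles S.p.A. (R1): 81% × 48% = 38.88% of Halcyon Realty LP.
Aggregating (R2): 15.4% + 38.88% = 54.28%.
54.28% exceeds the 20% threshold by 34.28 percentage points.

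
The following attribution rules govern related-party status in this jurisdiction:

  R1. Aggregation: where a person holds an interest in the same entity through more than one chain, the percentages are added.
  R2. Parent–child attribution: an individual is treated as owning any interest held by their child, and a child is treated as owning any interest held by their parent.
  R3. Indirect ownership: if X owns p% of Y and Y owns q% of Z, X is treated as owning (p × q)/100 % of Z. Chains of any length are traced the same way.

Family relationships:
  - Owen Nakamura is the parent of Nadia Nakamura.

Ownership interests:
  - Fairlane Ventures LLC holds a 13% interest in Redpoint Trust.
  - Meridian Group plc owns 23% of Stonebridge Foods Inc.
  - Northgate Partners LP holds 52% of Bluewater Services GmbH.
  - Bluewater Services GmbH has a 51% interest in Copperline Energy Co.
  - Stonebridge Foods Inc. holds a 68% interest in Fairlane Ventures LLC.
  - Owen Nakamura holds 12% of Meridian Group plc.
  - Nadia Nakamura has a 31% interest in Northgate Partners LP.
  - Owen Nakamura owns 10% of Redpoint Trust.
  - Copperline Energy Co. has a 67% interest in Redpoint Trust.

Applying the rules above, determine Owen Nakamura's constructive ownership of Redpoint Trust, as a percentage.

15.752188%

By parent–child attribution (R2), Owen Nakamura is treated as owning Nadia Nakamura's 31% interest in Northgate Partners LP.
Chain via Meridian Group plc → Stonebridge Foods Inc. → Fairlane Ventures LLC (R3): 12% × 23% × 68% × 13% = 0.243984% of Redpoint Trust.
Direct interest in Redpoint Trust: 10%.
Chain via Northgate Partners LP → Bluewater Services GmbH → Copperline Energy Co. (R3): 31% × 52% × 51% × 67% = 5.508204% of Redpoint Trust.
Aggregating (R1): 0.243984% + 10% + 5.508204% = 15.752188%.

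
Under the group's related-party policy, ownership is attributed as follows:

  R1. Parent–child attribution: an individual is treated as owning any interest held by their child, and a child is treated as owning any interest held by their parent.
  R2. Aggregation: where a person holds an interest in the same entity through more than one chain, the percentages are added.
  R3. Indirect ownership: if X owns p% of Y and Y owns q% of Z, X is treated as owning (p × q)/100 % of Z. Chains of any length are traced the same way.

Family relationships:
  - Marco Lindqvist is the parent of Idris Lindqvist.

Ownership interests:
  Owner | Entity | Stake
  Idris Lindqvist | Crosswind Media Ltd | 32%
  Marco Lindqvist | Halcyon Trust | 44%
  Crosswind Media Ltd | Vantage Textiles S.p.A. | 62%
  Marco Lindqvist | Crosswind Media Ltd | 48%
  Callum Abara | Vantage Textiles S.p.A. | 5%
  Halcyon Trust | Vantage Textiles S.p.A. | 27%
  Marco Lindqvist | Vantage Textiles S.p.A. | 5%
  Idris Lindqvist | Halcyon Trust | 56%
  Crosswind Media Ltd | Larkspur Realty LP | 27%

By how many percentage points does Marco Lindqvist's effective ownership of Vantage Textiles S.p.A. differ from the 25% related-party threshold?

By parent–child attribution (R1), Marco Lindqvist is treated as also owning Idris Lindqvist's interest in Crosswind Media Ltd, giving 48% + 32% = 80%.
By parent–child attribution (R1), Marco Lindqvist is treated as also owning Idris Lindqvist's interest in Halcyon Trust, giving 44% + 56% = 100%.
Chain via Crosswind Media Ltd (R3): 80% × 62% = 49.6% of Vantage Textiles S.p.A.
Chain via Halcyon Trust (R3): 100% × 27% = 27% of Vantage Textiles S.p.A.
Direct interest in Vantage Textiles S.p.A: 5%.
Aggregating (R2): 49.6% + 27% + 5% = 81.6%.
81.6% exceeds the 25% threshold by 56.6 percentage points.

56.6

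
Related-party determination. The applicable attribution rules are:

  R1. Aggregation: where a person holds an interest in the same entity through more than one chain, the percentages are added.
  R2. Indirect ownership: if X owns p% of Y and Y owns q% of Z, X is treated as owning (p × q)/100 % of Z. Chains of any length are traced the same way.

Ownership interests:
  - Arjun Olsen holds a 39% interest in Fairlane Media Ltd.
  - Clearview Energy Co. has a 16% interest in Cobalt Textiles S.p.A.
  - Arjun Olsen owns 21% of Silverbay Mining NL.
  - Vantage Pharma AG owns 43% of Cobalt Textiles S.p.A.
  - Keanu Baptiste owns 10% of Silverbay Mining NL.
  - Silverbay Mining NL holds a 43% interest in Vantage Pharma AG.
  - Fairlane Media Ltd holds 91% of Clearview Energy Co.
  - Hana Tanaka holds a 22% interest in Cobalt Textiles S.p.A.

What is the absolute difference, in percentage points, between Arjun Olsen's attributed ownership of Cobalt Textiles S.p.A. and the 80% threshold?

Chain via Fairlane Media Ltd → Clearview Energy Co. (R2): 39% × 91% × 16% = 5.6784% of Cobalt Textiles S.p.A.
Chain via Silverbay Mining NL → Vantage Pharma AG (R2): 21% × 43% × 43% = 3.8829% of Cobalt Textiles S.p.A.
Aggregating (R1): 5.6784% + 3.8829% = 9.5613%.
9.5613% falls short of the 80% threshold by 70.4387 percentage points.

70.4387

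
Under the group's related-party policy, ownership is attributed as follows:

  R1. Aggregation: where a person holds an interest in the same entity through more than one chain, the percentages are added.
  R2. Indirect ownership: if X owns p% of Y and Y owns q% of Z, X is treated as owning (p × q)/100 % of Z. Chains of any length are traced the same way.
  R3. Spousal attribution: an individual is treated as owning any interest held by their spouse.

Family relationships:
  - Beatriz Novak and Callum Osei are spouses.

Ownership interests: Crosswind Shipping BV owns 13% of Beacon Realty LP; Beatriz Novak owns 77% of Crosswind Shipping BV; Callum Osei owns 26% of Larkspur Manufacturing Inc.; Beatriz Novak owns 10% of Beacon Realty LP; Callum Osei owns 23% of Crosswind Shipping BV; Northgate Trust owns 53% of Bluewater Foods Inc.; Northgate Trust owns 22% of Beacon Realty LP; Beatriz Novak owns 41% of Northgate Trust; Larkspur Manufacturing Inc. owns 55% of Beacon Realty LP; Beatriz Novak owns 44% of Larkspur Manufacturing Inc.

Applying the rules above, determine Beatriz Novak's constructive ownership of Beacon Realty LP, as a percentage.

By spousal attribution (R3), Beatriz Novak is treated as also owning Callum Osei's interest in Larkspur Manufacturing Inc, giving 44% + 26% = 70%.
By spousal attribution (R3), Beatriz Novak is treated as also owning Callum Osei's interest in Crosswind Shipping BV, giving 77% + 23% = 100%.
Chain via Larkspur Manufacturing Inc. (R2): 70% × 55% = 38.5% of Beacon Realty LP.
Chain via Crosswind Shipping BV (R2): 100% × 13% = 13% of Beacon Realty LP.
Chain via Northgate Trust (R2): 41% × 22% = 9.02% of Beacon Realty LP.
Direct interest in Beacon Realty LP: 10%.
Aggregating (R1): 38.5% + 13% + 9.02% + 10% = 70.52%.

70.52%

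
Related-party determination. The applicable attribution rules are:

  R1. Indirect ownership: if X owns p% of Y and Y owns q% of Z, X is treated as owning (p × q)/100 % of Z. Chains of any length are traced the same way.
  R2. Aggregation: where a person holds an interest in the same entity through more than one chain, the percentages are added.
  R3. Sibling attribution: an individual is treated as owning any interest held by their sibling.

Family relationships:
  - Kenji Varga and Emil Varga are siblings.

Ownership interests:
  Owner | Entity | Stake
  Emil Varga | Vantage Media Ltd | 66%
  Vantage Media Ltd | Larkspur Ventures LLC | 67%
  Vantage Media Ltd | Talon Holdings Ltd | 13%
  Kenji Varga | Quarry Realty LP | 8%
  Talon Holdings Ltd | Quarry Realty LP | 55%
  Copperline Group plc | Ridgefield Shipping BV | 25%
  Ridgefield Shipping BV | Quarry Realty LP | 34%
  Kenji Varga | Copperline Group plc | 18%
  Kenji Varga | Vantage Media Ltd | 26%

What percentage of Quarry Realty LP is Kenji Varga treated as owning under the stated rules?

16.108%

By sibling attribution (R3), Kenji Varga is treated as also owning Emil Varga's interest in Vantage Media Ltd, giving 26% + 66% = 92%.
Chain via Vantage Media Ltd → Talon Holdings Ltd (R1): 92% × 13% × 55% = 6.578% of Quarry Realty LP.
Chain via Copperline Group plc → Ridgefield Shipping BV (R1): 18% × 25% × 34% = 1.53% of Quarry Realty LP.
Direct interest in Quarry Realty LP: 8%.
Aggregating (R2): 6.578% + 1.53% + 8% = 16.108%.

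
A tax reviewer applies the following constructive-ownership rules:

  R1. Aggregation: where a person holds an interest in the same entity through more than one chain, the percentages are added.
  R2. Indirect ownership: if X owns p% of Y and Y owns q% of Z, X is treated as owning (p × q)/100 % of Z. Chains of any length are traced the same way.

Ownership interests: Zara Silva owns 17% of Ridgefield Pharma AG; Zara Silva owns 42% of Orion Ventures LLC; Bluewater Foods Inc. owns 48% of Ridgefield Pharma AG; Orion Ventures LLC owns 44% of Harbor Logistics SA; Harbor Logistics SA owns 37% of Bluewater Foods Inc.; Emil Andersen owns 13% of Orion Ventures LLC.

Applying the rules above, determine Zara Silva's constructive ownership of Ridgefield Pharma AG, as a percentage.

20.282048%

Chain via Orion Ventures LLC → Harbor Logistics SA → Bluewater Foods Inc. (R2): 42% × 44% × 37% × 48% = 3.282048% of Ridgefield Pharma AG.
Direct interest in Ridgefield Pharma AG: 17%.
Aggregating (R1): 3.282048% + 17% = 20.282048%.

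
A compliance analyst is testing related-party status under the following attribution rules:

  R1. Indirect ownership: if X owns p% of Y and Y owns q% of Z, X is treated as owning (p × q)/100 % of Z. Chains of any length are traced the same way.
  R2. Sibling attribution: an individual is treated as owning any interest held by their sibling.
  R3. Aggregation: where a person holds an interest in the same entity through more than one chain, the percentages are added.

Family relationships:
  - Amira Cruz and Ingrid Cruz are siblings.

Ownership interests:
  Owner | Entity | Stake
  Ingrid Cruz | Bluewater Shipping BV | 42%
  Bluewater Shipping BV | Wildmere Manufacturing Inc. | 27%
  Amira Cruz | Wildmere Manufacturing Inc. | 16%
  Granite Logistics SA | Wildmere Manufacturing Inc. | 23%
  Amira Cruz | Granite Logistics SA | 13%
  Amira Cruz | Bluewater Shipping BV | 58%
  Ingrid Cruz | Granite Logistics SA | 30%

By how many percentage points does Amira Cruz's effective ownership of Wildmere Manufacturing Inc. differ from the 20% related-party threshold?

By sibling attribution (R2), Amira Cruz is treated as also owning Ingrid Cruz's interest in Granite Logistics SA, giving 13% + 30% = 43%.
By sibling attribution (R2), Amira Cruz is treated as also owning Ingrid Cruz's interest in Bluewater Shipping BV, giving 58% + 42% = 100%.
Chain via Granite Logistics SA (R1): 43% × 23% = 9.89% of Wildmere Manufacturing Inc.
Chain via Bluewater Shipping BV (R1): 100% × 27% = 27% of Wildmere Manufacturing Inc.
Direct interest in Wildmere Manufacturing Inc: 16%.
Aggregating (R3): 9.89% + 27% + 16% = 52.89%.
52.89% exceeds the 20% threshold by 32.89 percentage points.

32.89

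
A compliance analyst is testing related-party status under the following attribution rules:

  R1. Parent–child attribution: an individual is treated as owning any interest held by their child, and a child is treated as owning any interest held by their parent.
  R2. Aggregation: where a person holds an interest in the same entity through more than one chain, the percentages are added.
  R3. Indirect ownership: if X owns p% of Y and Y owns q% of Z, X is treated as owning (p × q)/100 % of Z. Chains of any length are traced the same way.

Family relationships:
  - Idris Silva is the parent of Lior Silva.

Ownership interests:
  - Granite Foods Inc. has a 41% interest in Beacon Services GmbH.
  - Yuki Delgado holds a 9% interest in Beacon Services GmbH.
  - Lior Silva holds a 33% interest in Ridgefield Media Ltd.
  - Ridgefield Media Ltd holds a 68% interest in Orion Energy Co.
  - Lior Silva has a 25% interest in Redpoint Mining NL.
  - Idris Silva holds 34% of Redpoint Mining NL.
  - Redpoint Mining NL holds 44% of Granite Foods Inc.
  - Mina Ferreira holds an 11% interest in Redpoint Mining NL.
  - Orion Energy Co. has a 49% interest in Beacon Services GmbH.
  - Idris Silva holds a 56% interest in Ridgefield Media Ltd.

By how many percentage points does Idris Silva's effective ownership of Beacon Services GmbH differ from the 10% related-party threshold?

By parent–child attribution (R1), Idris Silva is treated as also owning Lior Silva's interest in Ridgefield Media Ltd, giving 56% + 33% = 89%.
By parent–child attribution (R1), Idris Silva is treated as also owning Lior Silva's interest in Redpoint Mining NL, giving 34% + 25% = 59%.
Chain via Ridgefield Media Ltd → Orion Energy Co. (R3): 89% × 68% × 49% = 29.6548% of Beacon Services GmbH.
Chain via Redpoint Mining NL → Granite Foods Inc. (R3): 59% × 44% × 41% = 10.6436% of Beacon Services GmbH.
Aggregating (R2): 29.6548% + 10.6436% = 40.2984%.
40.2984% exceeds the 10% threshold by 30.2984 percentage points.

30.2984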